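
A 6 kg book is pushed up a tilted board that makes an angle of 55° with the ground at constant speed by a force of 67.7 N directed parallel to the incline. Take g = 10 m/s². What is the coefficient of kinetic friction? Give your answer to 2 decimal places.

At constant speed ΣF = 0 along the incline. The applied 67.7 N acts up the slope; the weight component mg sin 55° = 49.149 N and kinetic friction μN both act down the slope.
So 67.7 = 49.149 + μ × 34.415, giving μ = (67.7 − 49.149) / 34.415 = 0.5390.

0.54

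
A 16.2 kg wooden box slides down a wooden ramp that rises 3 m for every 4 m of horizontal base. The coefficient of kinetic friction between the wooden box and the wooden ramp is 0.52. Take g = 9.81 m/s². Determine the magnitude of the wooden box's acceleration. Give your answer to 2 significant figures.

Resolving the weight along the incline: the component pulling the wooden box down the slope is mg sin 36.87° = 16.2 × 9.81 × 0.6000 = 95.353 N, and the normal force is N = mg cos 36.87° = 16.2 × 9.81 × 0.8000 = 127.138 N.
Kinetic friction acts up the slope with magnitude f = μN = 0.52 × 127.138 = 66.112 N.
Net force along the incline is 95.353 − 66.112 = 29.241 N, so a = 29.241 / 16.2 = 1.8050 m/s².

1.8 m/s²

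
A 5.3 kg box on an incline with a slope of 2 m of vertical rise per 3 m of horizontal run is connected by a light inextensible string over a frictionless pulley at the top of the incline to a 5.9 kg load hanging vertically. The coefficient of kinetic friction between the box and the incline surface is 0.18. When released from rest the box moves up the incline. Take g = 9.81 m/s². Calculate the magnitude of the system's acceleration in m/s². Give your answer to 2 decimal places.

For the box on the incline: the weight component along the slope is m₁g sin 33.69° = 5.3 × 9.81 × 0.5547 = 28.841 N and the normal force is N = m₁g cos 33.69° = 43.261 N.
Kinetic friction opposes the box's motion up the incline: f = μN = 0.18 × 43.261 = 7.787 N acting down the slope.
Newton's second law for the box (up-slope positive): T − 28.841 − 7.787 = 5.3 a. For the hanging load (downward positive): 5.9 × 9.81 − T = 5.9 a.
Adding the two equations eliminates T: 21.251 = 11.2 a, so a = 1.8974 m/s².

1.90 m/s²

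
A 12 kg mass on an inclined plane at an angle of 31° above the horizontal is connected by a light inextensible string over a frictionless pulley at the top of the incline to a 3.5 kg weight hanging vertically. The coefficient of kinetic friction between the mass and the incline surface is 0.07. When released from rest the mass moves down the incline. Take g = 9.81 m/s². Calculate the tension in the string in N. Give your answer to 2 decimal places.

38.68 N

For the mass on the incline: the weight component along the slope is m₁g sin 31° = 12 × 9.81 × 0.5150 = 60.626 N and the normal force is N = m₁g cos 31° = 100.906 N.
Kinetic friction opposes the mass's motion down the incline: f = μN = 0.07 × 100.906 = 7.063 N acting up the slope.
Newton's second law for the mass (down-slope positive): 60.626 − 7.063 − T = 12 a. For the hanging weight (upward positive): T − 3.5 × 9.81 = 3.5 a.
Adding the two equations eliminates T: 19.228 = 15.5 a, so a = 1.2405 m/s².
Then from the hanging weight's equation, T = 3.5 × (9.81 + 1.2405) = 38.677 N.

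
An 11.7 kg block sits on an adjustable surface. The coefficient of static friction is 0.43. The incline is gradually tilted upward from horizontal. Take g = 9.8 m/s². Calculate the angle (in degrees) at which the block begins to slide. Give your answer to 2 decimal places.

23.27°

At the threshold of sliding, static friction is at its maximum μ_s N and exactly balances the weight component along the incline: mg sin θ = μ_s mg cos θ.
Hence tan θ = μ_s = 0.43, so θ = arctan(0.43) = 23.2677°.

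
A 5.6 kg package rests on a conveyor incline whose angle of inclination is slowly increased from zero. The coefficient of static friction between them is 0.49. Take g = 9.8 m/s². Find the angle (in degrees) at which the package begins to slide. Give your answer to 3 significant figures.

26.1°

At the threshold of sliding, static friction is at its maximum μ_s N and exactly balances the weight component along the incline: mg sin θ = μ_s mg cos θ.
Hence tan θ = μ_s = 0.49, so θ = arctan(0.49) = 26.1049°.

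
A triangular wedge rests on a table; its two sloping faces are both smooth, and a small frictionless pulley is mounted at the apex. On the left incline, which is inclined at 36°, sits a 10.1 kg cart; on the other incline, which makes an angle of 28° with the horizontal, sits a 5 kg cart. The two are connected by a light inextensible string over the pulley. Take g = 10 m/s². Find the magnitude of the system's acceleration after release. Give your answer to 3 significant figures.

2.38 m/s²

Resolve each weight along its own incline: the 10.1 kg mass has component 10.1 × 10 × sin 36° = 59.366 N down its slope, and the 5 kg mass has 5 × 10 × sin 28° = 23.474 N down its slope.
The 10.1 kg side's 59.366 N exceeds the other side's 23.474 N, so that mass slides down and the 5 kg mass slides up. Taking that direction as positive, Newton's second law for the whole system gives 59.366 − 23.474 = (10.1 + 5) a, so a = 35.892 / 15.1 = 2.3770 m/s².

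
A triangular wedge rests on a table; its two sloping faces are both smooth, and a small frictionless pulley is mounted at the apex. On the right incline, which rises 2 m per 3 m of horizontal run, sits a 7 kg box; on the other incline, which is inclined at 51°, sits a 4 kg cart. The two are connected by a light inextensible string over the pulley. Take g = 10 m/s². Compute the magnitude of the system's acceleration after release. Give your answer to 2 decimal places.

Resolve each weight along its own incline: the 7 kg mass has component 7 × 10 × sin 33.69° = 38.829 N down its slope, and the 4 kg mass has 4 × 10 × sin 51° = 31.086 N down its slope.
The 7 kg side's 38.829 N exceeds the other side's 31.086 N, so that mass slides down and the 4 kg mass slides up. Taking that direction as positive, Newton's second law for the whole system gives 38.829 − 31.086 = (7 + 4) a, so a = 7.743 / 11 = 0.7039 m/s².

0.70 m/s²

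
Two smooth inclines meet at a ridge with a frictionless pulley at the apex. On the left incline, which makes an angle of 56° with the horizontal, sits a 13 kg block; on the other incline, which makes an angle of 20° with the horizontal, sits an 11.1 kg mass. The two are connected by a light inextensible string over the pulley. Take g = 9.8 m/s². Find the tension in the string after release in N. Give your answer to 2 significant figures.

Resolve each weight along its own incline: the 13 kg mass has component 13 × 9.8 × sin 56° = 105.619 N down its slope, and the 11.1 kg mass has 11.1 × 9.8 × sin 20° = 37.205 N down its slope.
The 13 kg side's 105.619 N exceeds the other side's 37.205 N, so that mass slides down and the 11.1 kg mass slides up. Taking that direction as positive, Newton's second law for the whole system gives 105.619 − 37.205 = (13 + 11.1) a, so a = 68.414 / 24.1 = 2.8388 m/s².
For the 11.1 kg mass (up-slope positive): T − 37.205 = 11.1 × 2.8388, so T = 68.716 N.

69 N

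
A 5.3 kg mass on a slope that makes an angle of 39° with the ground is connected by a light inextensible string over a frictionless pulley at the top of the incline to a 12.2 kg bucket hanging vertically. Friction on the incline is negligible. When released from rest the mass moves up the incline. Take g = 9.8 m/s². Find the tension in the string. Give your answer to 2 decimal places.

59.00 N

For the mass on the incline: the weight component along the slope is m₁g sin 39° = 5.3 × 9.8 × 0.6293 = 32.686 N and the normal force is N = m₁g cos 39° = 40.365 N.
Newton's second law for the mass (up-slope positive): T − 32.686 = 5.3 a. For the hanging bucket (downward positive): 12.2 × 9.8 − T = 12.2 a.
Adding the two equations eliminates T: 86.874 = 17.5 a, so a = 4.9642 m/s².
Then from the hanging bucket's equation, T = 12.2 × (9.8 − 4.9642) = 58.997 N.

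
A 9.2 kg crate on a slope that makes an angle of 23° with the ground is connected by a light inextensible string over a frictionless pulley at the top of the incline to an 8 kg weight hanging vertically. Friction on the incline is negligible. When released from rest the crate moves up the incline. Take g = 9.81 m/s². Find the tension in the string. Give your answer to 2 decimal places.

58.38 N

For the crate on the incline: the weight component along the slope is m₁g sin 23° = 9.2 × 9.81 × 0.3907 = 35.261 N and the normal force is N = m₁g cos 23° = 83.077 N.
Newton's second law for the crate (up-slope positive): T − 35.261 = 9.2 a. For the hanging weight (downward positive): 8 × 9.81 − T = 8 a.
Adding the two equations eliminates T: 43.219 = 17.2 a, so a = 2.5127 m/s².
Then from the hanging weight's equation, T = 8 × (9.81 − 2.5127) = 58.378 N.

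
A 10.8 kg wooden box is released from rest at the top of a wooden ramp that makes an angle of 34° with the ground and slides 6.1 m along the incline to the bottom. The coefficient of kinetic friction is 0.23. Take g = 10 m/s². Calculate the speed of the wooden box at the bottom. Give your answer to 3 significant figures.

6.71 m/s

The weight component along the incline is mg sin 34° = 60.393 N and the normal force is N = mg cos 34° = 89.536 N.
Friction up the slope is f = μN = 0.23 × 89.536 = 20.593 N, so the net downslope force is 60.393 − 20.593 = 39.800 N and a = 39.800 / 10.8 = 3.6852 m/s².
Starting from rest over a distance of 6.1 m, v² = 2aL = 2 × 3.6852 × 6.1 = 44.9594, so v = 6.7052 m/s.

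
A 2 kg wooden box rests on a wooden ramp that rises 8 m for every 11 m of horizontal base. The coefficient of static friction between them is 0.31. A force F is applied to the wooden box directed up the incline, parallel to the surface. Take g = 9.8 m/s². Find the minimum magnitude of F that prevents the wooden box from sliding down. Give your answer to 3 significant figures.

The normal force is N = mg cos 36.03° = 15.851 N. With F at its minimum the wooden box is on the verge of sliding down, so static friction is at its maximum μ_s N = 0.31 × 15.851 = 4.914 N and acts up the slope.
Equilibrium along the incline: F + μ_s N = mg sin 36.03°, so F = 11.528 − 4.914 = 6.614 N.

6.61 N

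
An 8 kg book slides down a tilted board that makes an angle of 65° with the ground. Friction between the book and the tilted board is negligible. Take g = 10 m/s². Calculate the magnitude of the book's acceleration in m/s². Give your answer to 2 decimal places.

Resolving the weight along the incline: the component pulling the book down the slope is mg sin 65° = 8 × 10 × 0.9063 = 72.504 N, and the normal force is N = mg cos 65° = 8 × 10 × 0.4226 = 33.808 N.
With no friction the net force along the incline is 72.504 N, so a = g sin 65° = 72.504 / 8 = 9.0630 m/s².

9.06 m/s²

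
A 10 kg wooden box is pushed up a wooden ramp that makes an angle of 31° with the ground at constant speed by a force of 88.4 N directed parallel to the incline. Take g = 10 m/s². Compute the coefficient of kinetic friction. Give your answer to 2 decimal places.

At constant speed ΣF = 0 along the incline. The applied 88.4 N acts up the slope; the weight component mg sin 31° = 51.504 N and kinetic friction μN both act down the slope.
So 88.4 = 51.504 + μ × 85.717, giving μ = (88.4 − 51.504) / 85.717 = 0.4304.

0.43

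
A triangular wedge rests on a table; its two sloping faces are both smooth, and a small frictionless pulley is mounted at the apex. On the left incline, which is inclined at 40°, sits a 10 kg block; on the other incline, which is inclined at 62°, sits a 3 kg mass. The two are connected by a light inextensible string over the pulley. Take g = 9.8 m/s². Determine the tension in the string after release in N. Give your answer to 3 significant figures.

Resolve each weight along its own incline: the 10 kg mass has component 10 × 9.8 × sin 40° = 62.993 N down its slope, and the 3 kg mass has 3 × 9.8 × sin 62° = 25.959 N down its slope.
The 10 kg side's 62.993 N exceeds the other side's 25.959 N, so that mass slides down and the 3 kg mass slides up. Taking that direction as positive, Newton's second law for the whole system gives 62.993 − 25.959 = (10 + 3) a, so a = 37.034 / 13 = 2.8488 m/s².
For the 3 kg mass (up-slope positive): T − 25.959 = 3 × 2.8488, so T = 34.505 N.

34.5 N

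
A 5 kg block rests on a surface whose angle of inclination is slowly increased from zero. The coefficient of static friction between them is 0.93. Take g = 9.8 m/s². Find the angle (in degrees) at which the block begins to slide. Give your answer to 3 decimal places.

At the threshold of sliding, static friction is at its maximum μ_s N and exactly balances the weight component along the incline: mg sin θ = μ_s mg cos θ.
Hence tan θ = μ_s = 0.93, so θ = arctan(0.93) = 42.9228°.

42.923°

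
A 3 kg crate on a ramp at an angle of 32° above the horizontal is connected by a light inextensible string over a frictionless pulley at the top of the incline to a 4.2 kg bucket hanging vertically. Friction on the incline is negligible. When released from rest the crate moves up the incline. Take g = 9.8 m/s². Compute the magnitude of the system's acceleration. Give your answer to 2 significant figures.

For the crate on the incline: the weight component along the slope is m₁g sin 32° = 3 × 9.8 × 0.5299 = 15.579 N and the normal force is N = m₁g cos 32° = 24.933 N.
Newton's second law for the crate (up-slope positive): T − 15.579 = 3 a. For the hanging bucket (downward positive): 4.2 × 9.8 − T = 4.2 a.
Adding the two equations eliminates T: 25.581 = 7.2 a, so a = 3.5529 m/s².

3.6 m/s²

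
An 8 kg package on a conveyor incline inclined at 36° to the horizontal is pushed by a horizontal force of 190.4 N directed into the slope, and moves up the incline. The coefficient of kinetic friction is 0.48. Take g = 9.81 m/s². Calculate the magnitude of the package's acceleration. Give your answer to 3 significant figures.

2.96 m/s²

The horizontal push has components F cos 36° = 190.4 × 0.8090 = 154.034 N up the incline and F sin 36° = 190.4 × 0.5878 = 111.917 N pressing into the surface.
The normal force is therefore N = mg cos 36° + F sin 36° = 63.490 + 111.917 = 175.407 N, and kinetic friction down the slope is μN = 0.48 × 175.407 = 84.195 N.
Along the incline: F cos 36° − mg sin 36° − μN = ma, so 154.034 − 46.131 − 84.195 = 8 a, giving a = 2.9635 m/s².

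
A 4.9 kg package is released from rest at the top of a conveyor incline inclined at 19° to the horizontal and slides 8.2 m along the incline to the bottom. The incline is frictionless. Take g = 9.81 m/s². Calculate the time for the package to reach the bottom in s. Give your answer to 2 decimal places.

2.27 s

The weight component along the incline is mg sin 19° = 15.650 N and the normal force is N = mg cos 19° = 45.450 N.
With no friction, a = g sin 19° = 3.1938 m/s².
Starting from rest, L = ½at², so t = √(2L/a) = √(2 × 8.2 / 3.1938) = 2.2660 s.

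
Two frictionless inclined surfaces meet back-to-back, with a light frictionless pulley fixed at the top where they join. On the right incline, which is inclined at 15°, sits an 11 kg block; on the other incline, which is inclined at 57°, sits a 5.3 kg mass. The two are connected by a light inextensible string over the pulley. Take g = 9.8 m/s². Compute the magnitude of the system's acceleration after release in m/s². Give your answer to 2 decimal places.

0.96 m/s²

Resolve each weight along its own incline: the 11 kg mass has component 11 × 9.8 × sin 15° = 27.901 N down its slope, and the 5.3 kg mass has 5.3 × 9.8 × sin 57° = 43.561 N down its slope.
The 5.3 kg side's 43.561 N exceeds the other side's 27.901 N, so that mass slides down and the 11 kg mass slides up. Taking that direction as positive, Newton's second law for the whole system gives 43.561 − 27.901 = (11 + 5.3) a, so a = 15.660 / 16.3 = 0.9607 m/s².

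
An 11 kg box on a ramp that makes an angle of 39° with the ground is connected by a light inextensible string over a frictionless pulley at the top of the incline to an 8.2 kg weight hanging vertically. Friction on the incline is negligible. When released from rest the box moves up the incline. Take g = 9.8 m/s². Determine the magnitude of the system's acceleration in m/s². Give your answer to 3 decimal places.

For the box on the incline: the weight component along the slope is m₁g sin 39° = 11 × 9.8 × 0.6293 = 67.839 N and the normal force is N = m₁g cos 39° = 83.776 N.
Newton's second law for the box (up-slope positive): T − 67.839 = 11 a. For the hanging weight (downward positive): 8.2 × 9.8 − T = 8.2 a.
Adding the two equations eliminates T: 12.521 = 19.2 a, so a = 0.6521 m/s².

0.652 m/s²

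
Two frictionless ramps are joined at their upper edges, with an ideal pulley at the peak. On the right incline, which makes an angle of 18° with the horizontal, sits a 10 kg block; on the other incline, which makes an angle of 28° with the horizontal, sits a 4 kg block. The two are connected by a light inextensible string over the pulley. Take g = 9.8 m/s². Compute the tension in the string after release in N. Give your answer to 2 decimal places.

21.80 N

Resolve each weight along its own incline: the 10 kg mass has component 10 × 9.8 × sin 18° = 30.284 N down its slope, and the 4 kg mass has 4 × 9.8 × sin 28° = 18.403 N down its slope.
The 10 kg side's 30.284 N exceeds the other side's 18.403 N, so that mass slides down and the 4 kg mass slides up. Taking that direction as positive, Newton's second law for the whole system gives 30.284 − 18.403 = (10 + 4) a, so a = 11.881 / 14 = 0.8486 m/s².
For the 4 kg mass (up-slope positive): T − 18.403 = 4 × 0.8486, so T = 21.797 N.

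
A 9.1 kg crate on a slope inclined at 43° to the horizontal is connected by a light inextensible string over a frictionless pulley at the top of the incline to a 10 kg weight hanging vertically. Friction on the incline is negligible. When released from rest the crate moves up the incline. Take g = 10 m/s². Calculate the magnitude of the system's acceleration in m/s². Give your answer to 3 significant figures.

For the crate on the incline: the weight component along the slope is m₁g sin 43° = 9.1 × 10 × 0.6820 = 62.062 N and the normal force is N = m₁g cos 43° = 66.553 N.
Newton's second law for the crate (up-slope positive): T − 62.062 = 9.1 a. For the hanging weight (downward positive): 10 × 10 − T = 10 a.
Adding the two equations eliminates T: 37.938 = 19.1 a, so a = 1.9863 m/s².

1.99 m/s²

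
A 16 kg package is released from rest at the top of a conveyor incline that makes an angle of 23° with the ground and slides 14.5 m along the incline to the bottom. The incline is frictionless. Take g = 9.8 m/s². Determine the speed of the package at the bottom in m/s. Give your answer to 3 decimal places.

The weight component along the incline is mg sin 23° = 61.267 N and the normal force is N = mg cos 23° = 144.335 N.
With no friction, a = g sin 23° = 3.8292 m/s².
Starting from rest over a distance of 14.5 m, v² = 2aL = 2 × 3.8292 × 14.5 = 111.0468, so v = 10.5379 m/s.

10.538 m/s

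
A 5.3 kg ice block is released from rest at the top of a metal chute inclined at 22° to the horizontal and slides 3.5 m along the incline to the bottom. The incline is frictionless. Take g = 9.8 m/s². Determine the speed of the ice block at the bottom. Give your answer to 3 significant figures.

5.07 m/s

The weight component along the incline is mg sin 22° = 19.457 N and the normal force is N = mg cos 22° = 48.158 N.
With no friction, a = g sin 22° = 3.6711 m/s².
Starting from rest over a distance of 3.5 m, v² = 2aL = 2 × 3.6711 × 3.5 = 25.6977, so v = 5.0693 m/s.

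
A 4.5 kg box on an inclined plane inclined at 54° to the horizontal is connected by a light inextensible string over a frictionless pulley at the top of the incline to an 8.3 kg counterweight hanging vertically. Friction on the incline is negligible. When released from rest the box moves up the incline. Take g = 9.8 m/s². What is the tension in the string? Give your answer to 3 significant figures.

For the box on the incline: the weight component along the slope is m₁g sin 54° = 4.5 × 9.8 × 0.8090 = 35.677 N and the normal force is N = m₁g cos 54° = 25.921 N.
Newton's second law for the box (up-slope positive): T − 35.677 = 4.5 a. For the hanging counterweight (downward positive): 8.3 × 9.8 − T = 8.3 a.
Adding the two equations eliminates T: 45.663 = 12.8 a, so a = 3.5674 m/s².
Then from the hanging counterweight's equation, T = 8.3 × (9.8 − 3.5674) = 51.731 N.

51.7 N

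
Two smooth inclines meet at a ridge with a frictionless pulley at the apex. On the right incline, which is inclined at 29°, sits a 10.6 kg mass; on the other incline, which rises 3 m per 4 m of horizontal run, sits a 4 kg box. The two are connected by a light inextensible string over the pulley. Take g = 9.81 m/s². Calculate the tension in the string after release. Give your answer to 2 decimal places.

Resolve each weight along its own incline: the 10.6 kg mass has component 10.6 × 9.81 × sin 29° = 50.413 N down its slope, and the 4 kg mass has 4 × 9.81 × sin 36.87° = 23.544 N down its slope.
The 10.6 kg side's 50.413 N exceeds the other side's 23.544 N, so that mass slides down and the 4 kg mass slides up. Taking that direction as positive, Newton's second law for the whole system gives 50.413 − 23.544 = (10.6 + 4) a, so a = 26.869 / 14.6 = 1.8403 m/s².
For the 4 kg mass (up-slope positive): T − 23.544 = 4 × 1.8403, so T = 30.905 N.

30.91 N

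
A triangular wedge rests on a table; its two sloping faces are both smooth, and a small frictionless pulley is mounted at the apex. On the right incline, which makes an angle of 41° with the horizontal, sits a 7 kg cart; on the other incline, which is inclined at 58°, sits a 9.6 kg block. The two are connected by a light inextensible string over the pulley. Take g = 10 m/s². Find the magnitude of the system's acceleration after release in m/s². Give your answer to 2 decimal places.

Resolve each weight along its own incline: the 7 kg mass has component 7 × 10 × sin 41° = 45.924 N down its slope, and the 9.6 kg mass has 9.6 × 10 × sin 58° = 81.413 N down its slope.
The 9.6 kg side's 81.413 N exceeds the other side's 45.924 N, so that mass slides down and the 7 kg mass slides up. Taking that direction as positive, Newton's second law for the whole system gives 81.413 − 45.924 = (7 + 9.6) a, so a = 35.489 / 16.6 = 2.1379 m/s².

2.14 m/s²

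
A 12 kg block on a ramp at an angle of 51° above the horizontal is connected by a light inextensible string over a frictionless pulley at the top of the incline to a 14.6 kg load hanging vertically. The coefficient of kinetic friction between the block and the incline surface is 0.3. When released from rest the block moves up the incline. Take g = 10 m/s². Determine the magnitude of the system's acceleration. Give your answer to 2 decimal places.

For the block on the incline: the weight component along the slope is m₁g sin 51° = 12 × 10 × 0.7771 = 93.252 N and the normal force is N = m₁g cos 51° = 75.518 N.
Kinetic friction opposes the block's motion up the incline: f = μN = 0.3 × 75.518 = 22.655 N acting down the slope.
Newton's second law for the block (up-slope positive): T − 93.252 − 22.655 = 12 a. For the hanging load (downward positive): 14.6 × 10 − T = 14.6 a.
Adding the two equations eliminates T: 30.093 = 26.6 a, so a = 1.1313 m/s².

1.13 m/s²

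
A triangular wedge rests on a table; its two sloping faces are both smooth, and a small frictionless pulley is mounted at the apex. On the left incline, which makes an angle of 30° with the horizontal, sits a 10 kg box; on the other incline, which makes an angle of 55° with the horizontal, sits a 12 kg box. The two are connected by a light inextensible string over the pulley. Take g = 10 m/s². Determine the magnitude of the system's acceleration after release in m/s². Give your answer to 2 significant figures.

Resolve each weight along its own incline: the 10 kg mass has component 10 × 10 × sin 30° = 50.000 N down its slope, and the 12 kg mass has 12 × 10 × sin 55° = 98.298 N down its slope.
The 12 kg side's 98.298 N exceeds the other side's 50.000 N, so that mass slides down and the 10 kg mass slides up. Taking that direction as positive, Newton's second law for the whole system gives 98.298 − 50.000 = (10 + 12) a, so a = 48.298 / 22 = 2.1954 m/s².

2.2 m/s²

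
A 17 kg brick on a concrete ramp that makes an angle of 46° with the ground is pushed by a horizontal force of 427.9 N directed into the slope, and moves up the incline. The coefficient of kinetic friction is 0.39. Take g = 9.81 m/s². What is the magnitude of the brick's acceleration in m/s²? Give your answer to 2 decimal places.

0.71 m/s²

The horizontal push has components F cos 46° = 427.9 × 0.6947 = 297.262 N up the incline and F sin 46° = 427.9 × 0.7193 = 307.788 N pressing into the surface.
The normal force is therefore N = mg cos 46° + F sin 46° = 115.855 + 307.788 = 423.643 N, and kinetic friction down the slope is μN = 0.39 × 423.643 = 165.221 N.
Along the incline: F cos 46° − mg sin 46° − μN = ma, so 297.262 − 119.958 − 165.221 = 17 a, giving a = 0.7108 m/s².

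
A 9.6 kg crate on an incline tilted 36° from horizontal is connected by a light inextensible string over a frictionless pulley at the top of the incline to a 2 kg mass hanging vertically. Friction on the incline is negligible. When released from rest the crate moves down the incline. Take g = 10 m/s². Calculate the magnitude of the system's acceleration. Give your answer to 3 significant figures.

For the crate on the incline: the weight component along the slope is m₁g sin 36° = 9.6 × 10 × 0.5878 = 56.429 N and the normal force is N = m₁g cos 36° = 77.666 N.
Newton's second law for the crate (down-slope positive): 56.429 − T = 9.6 a. For the hanging mass (upward positive): T − 2 × 10 = 2 a.
Adding the two equations eliminates T: 36.429 = 11.6 a, so a = 3.1404 m/s².

3.14 m/s²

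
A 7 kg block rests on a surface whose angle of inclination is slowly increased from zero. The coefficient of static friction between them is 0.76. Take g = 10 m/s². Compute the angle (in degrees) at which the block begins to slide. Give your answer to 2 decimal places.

37.23°

At the threshold of sliding, static friction is at its maximum μ_s N and exactly balances the weight component along the incline: mg sin θ = μ_s mg cos θ.
Hence tan θ = μ_s = 0.76, so θ = arctan(0.76) = 37.2348°.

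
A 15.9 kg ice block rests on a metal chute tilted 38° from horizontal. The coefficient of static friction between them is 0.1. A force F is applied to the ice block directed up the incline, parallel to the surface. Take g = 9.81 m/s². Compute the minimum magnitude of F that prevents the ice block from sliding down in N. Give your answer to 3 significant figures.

83.7 N

The normal force is N = mg cos 38° = 122.913 N. With F at its minimum the ice block is on the verge of sliding down, so static friction is at its maximum μ_s N = 0.1 × 122.913 = 12.291 N and acts up the slope.
Equilibrium along the incline: F + μ_s N = mg sin 38°, so F = 96.030 − 12.291 = 83.739 N.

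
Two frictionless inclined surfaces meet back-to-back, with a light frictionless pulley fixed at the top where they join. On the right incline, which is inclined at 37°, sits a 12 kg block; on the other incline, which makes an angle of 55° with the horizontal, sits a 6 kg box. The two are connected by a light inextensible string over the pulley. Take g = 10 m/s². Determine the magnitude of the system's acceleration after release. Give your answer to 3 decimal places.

Resolve each weight along its own incline: the 12 kg mass has component 12 × 10 × sin 37° = 72.218 N down its slope, and the 6 kg mass has 6 × 10 × sin 55° = 49.149 N down its slope.
The 12 kg side's 72.218 N exceeds the other side's 49.149 N, so that mass slides down and the 6 kg mass slides up. Taking that direction as positive, Newton's second law for the whole system gives 72.218 − 49.149 = (12 + 6) a, so a = 23.069 / 18 = 1.2816 m/s².

1.282 m/s²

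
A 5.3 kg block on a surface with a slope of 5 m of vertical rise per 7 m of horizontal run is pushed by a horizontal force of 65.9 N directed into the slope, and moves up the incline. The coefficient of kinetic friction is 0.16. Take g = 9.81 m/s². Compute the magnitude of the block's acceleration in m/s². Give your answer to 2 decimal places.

The horizontal push has components F cos 35.54° = 65.9 × 0.8137 = 53.623 N up the incline and F sin 35.54° = 65.9 × 0.5812 = 38.301 N pressing into the surface.
The normal force is therefore N = mg cos 35.54° + F sin 35.54° = 42.307 + 38.301 = 80.608 N, and kinetic friction down the slope is μN = 0.16 × 80.608 = 12.897 N.
Along the incline: F cos 35.54° − mg sin 35.54° − μN = ma, so 53.623 − 30.218 − 12.897 = 5.3 a, giving a = 1.9826 m/s².

1.98 m/s²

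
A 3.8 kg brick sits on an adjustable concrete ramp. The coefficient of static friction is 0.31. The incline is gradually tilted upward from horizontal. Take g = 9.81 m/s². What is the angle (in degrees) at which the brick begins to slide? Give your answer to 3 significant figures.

At the threshold of sliding, static friction is at its maximum μ_s N and exactly balances the weight component along the incline: mg sin θ = μ_s mg cos θ.
Hence tan θ = μ_s = 0.31, so θ = arctan(0.31) = 17.2234°.

17.2°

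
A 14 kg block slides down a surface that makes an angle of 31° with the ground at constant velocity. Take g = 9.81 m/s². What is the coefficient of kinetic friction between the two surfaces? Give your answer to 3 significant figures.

0.601

At constant velocity the net force along the incline is zero: mg sin 31° = μ mg cos 31°.
So μ = tan 31° = 0.5150 / 0.8572 = 0.6008.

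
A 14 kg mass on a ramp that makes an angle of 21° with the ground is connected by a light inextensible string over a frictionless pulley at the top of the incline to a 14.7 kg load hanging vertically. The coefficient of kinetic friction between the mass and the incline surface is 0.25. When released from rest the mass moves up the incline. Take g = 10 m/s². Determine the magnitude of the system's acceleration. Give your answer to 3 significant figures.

For the mass on the incline: the weight component along the slope is m₁g sin 21° = 14 × 10 × 0.3584 = 50.176 N and the normal force is N = m₁g cos 21° = 130.701 N.
Kinetic friction opposes the mass's motion up the incline: f = μN = 0.25 × 130.701 = 32.675 N acting down the slope.
Newton's second law for the mass (up-slope positive): T − 50.176 − 32.675 = 14 a. For the hanging load (downward positive): 14.7 × 10 − T = 14.7 a.
Adding the two equations eliminates T: 64.149 = 28.7 a, so a = 2.2352 m/s².

2.24 m/s²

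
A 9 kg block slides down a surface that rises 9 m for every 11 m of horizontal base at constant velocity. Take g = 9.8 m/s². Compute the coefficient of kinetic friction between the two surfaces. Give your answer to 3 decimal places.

0.818

At constant velocity the net force along the incline is zero: mg sin 39.29° = μ mg cos 39.29°.
So μ = tan 39.29° = 0.6332 / 0.7740 = 0.8181.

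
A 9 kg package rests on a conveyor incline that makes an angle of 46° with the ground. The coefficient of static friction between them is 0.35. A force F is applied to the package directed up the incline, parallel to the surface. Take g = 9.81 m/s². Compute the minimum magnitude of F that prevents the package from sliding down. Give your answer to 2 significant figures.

The normal force is N = mg cos 46° = 61.331 N. With F at its minimum the package is on the verge of sliding down, so static friction is at its maximum μ_s N = 0.35 × 61.331 = 21.466 N and acts up the slope.
Equilibrium along the incline: F + μ_s N = mg sin 46°, so F = 63.511 − 21.466 = 42.045 N.

42 N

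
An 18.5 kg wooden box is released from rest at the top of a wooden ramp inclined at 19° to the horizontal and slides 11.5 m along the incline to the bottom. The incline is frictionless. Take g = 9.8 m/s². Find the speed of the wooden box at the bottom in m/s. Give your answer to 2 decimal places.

8.57 m/s

The weight component along the incline is mg sin 19° = 59.026 N and the normal force is N = mg cos 19° = 171.423 N.
With no friction, a = g sin 19° = 3.1906 m/s².
Starting from rest over a distance of 11.5 m, v² = 2aL = 2 × 3.1906 × 11.5 = 73.3838, so v = 8.5664 m/s.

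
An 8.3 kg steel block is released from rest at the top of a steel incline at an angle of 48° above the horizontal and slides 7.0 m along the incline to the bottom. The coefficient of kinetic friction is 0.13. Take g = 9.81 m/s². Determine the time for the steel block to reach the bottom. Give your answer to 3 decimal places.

1.475 s

The weight component along the incline is mg sin 48° = 60.509 N and the normal force is N = mg cos 48° = 54.483 N.
Friction up the slope is f = μN = 0.13 × 54.483 = 7.083 N, so the net downslope force is 60.509 − 7.083 = 53.426 N and a = 53.426 / 8.3 = 6.4369 m/s².
Starting from rest, L = ½at², so t = √(2L/a) = √(2 × 7.0 / 6.4369) = 1.4748 s.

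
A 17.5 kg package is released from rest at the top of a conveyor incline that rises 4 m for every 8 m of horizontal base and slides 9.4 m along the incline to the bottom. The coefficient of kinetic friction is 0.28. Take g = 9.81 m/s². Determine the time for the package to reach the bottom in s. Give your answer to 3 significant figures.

The weight component along the incline is mg sin 26.57° = 76.775 N and the normal force is N = mg cos 26.57° = 153.551 N.
Friction up the slope is f = μN = 0.28 × 153.551 = 42.994 N, so the net downslope force is 76.775 − 42.994 = 33.781 N and a = 33.781 / 17.5 = 1.9303 m/s².
Starting from rest, L = ½at², so t = √(2L/a) = √(2 × 9.4 / 1.9303) = 3.1208 s.

3.12 s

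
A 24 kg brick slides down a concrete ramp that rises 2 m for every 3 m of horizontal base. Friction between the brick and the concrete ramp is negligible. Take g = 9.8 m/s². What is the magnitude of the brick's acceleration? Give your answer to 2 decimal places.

5.44 m/s²

Resolving the weight along the incline: the component pulling the brick down the slope is mg sin 33.69° = 24 × 9.8 × 0.5547 = 130.465 N, and the normal force is N = mg cos 33.69° = 24 × 9.8 × 0.8321 = 195.710 N.
With no friction the net force along the incline is 130.465 N, so a = g sin 33.69° = 130.465 / 24 = 5.4360 m/s².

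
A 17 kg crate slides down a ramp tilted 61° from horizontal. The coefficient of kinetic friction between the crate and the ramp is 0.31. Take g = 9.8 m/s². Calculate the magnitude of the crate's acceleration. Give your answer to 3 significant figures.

7.10 m/s²

Resolving the weight along the incline: the component pulling the crate down the slope is mg sin 61° = 17 × 9.8 × 0.8746 = 145.708 N, and the normal force is N = mg cos 61° = 17 × 9.8 × 0.4848 = 80.768 N.
Kinetic friction acts up the slope with magnitude f = μN = 0.31 × 80.768 = 25.038 N.
Net force along the incline is 145.708 − 25.038 = 120.670 N, so a = 120.670 / 17 = 7.0982 m/s².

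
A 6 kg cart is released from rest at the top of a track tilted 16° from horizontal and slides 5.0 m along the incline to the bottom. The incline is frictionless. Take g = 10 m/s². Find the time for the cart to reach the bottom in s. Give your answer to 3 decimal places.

The weight component along the incline is mg sin 16° = 16.538 N and the normal force is N = mg cos 16° = 57.676 N.
With no friction, a = g sin 16° = 2.7564 m/s².
Starting from rest, L = ½at², so t = √(2L/a) = √(2 × 5.0 / 2.7564) = 1.9047 s.

1.905 s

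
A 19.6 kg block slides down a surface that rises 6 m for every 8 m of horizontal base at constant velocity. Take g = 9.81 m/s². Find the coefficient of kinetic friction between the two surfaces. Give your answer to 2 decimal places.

At constant velocity the net force along the incline is zero: mg sin 36.87° = μ mg cos 36.87°.
So μ = tan 36.87° = 0.6000 / 0.8000 = 0.7500.

0.75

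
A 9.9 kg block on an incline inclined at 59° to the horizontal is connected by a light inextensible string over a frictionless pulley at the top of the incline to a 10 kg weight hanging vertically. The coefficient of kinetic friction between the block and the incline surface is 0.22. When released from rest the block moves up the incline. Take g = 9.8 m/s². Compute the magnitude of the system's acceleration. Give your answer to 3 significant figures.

0.193 m/s²

For the block on the incline: the weight component along the slope is m₁g sin 59° = 9.9 × 9.8 × 0.8572 = 83.166 N and the normal force is N = m₁g cos 59° = 49.969 N.
Kinetic friction opposes the block's motion up the incline: f = μN = 0.22 × 49.969 = 10.993 N acting down the slope.
Newton's second law for the block (up-slope positive): T − 83.166 − 10.993 = 9.9 a. For the hanging weight (downward positive): 10 × 9.8 − T = 10 a.
Adding the two equations eliminates T: 3.841 = 19.9 a, so a = 0.1930 m/s².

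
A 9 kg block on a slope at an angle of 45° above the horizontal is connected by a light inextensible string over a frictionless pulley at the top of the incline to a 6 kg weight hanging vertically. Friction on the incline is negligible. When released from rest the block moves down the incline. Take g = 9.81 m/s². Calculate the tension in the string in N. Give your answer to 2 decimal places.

60.29 N

For the block on the incline: the weight component along the slope is m₁g sin 45° = 9 × 9.81 × 0.7071 = 62.430 N and the normal force is N = m₁g cos 45° = 62.430 N.
Newton's second law for the block (down-slope positive): 62.430 − T = 9 a. For the hanging weight (upward positive): T − 6 × 9.81 = 6 a.
Adding the two equations eliminates T: 3.570 = 15 a, so a = 0.2380 m/s².
Then from the hanging weight's equation, T = 6 × (9.81 + 0.2380) = 60.288 N.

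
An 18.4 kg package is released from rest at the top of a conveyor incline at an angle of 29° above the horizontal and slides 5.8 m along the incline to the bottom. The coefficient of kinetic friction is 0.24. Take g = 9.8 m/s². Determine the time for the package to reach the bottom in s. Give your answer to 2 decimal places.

2.08 s

The weight component along the incline is mg sin 29° = 87.421 N and the normal force is N = mg cos 29° = 157.711 N.
Friction up the slope is f = μN = 0.24 × 157.711 = 37.851 N, so the net downslope force is 87.421 − 37.851 = 49.570 N and a = 49.570 / 18.4 = 2.6940 m/s².
Starting from rest, L = ½at², so t = √(2L/a) = √(2 × 5.8 / 2.6940) = 2.0751 s.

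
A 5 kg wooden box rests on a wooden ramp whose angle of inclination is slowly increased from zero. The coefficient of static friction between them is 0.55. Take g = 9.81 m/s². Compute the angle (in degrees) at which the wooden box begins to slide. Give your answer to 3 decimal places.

At the threshold of sliding, static friction is at its maximum μ_s N and exactly balances the weight component along the incline: mg sin θ = μ_s mg cos θ.
Hence tan θ = μ_s = 0.55, so θ = arctan(0.55) = 28.8108°.

28.811°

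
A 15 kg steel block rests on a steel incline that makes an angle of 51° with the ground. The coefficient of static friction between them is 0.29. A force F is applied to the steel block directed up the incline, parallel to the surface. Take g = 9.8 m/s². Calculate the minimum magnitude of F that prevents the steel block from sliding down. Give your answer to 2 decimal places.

87.41 N

The normal force is N = mg cos 51° = 92.510 N. With F at its minimum the steel block is on the verge of sliding down, so static friction is at its maximum μ_s N = 0.29 × 92.510 = 26.828 N and acts up the slope.
Equilibrium along the incline: F + μ_s N = mg sin 51°, so F = 114.240 − 26.828 = 87.412 N.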